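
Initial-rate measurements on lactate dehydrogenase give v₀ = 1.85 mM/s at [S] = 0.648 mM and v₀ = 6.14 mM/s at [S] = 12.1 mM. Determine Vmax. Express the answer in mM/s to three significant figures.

From v = Vmax[S]/(Km+[S]), each point gives Vmax = v(Km+[S])/[S].
Equating: 1.85(Km+0.648)/0.648 = 6.14(Km+12.1)/12.1.
2.855·Km + 1.85 = 0.5074·Km + 6.14, so (2.855 − 0.5074)·Km = 6.14 − 1.85.
Km = 4.290/2.348 = 1.83 mM; then Vmax = 1.85(1.83+0.648)/0.648 = 7.07 mM/s.

7.07 mM/s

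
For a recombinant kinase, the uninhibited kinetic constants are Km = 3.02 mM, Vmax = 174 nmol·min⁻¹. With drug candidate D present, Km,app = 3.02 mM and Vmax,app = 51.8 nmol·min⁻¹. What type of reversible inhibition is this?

Vmax decreases (174 → 51.8 nmol·min⁻¹) while Km is unchanged — pure noncompetitive inhibition.

noncompetitive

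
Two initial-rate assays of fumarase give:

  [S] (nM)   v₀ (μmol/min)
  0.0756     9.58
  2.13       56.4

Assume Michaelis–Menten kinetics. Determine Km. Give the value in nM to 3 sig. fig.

0.467 nM

From v = Vmax[S]/(Km+[S]), each point gives Vmax = v(Km+[S])/[S].
Equating: 9.58(Km+0.0756)/0.0756 = 56.4(Km+2.13)/2.13.
126.7·Km + 9.58 = 26.48·Km + 56.4, so (126.7 − 26.48)·Km = 56.4 − 9.58.
Km = 46.82/100.2 = 0.467 nM; then Vmax = 9.58(0.467+0.0756)/0.0756 = 68.8 μmol/min.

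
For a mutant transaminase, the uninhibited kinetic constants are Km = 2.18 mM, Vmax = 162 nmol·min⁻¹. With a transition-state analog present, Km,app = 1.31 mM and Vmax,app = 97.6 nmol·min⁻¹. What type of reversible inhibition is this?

uncompetitive

Both Km and Vmax decrease by the same factor (~1.66-fold) — characteristic of uncompetitive inhibition.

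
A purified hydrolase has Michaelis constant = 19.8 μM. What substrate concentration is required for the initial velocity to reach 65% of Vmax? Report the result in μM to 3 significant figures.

v/Vmax = [S]/(Km+[S]) = 0.65, so [S] = Km·0.65/(1 − 0.65) = 19.8 × 1.857.
[S] = 36.8 μM.

36.8 μM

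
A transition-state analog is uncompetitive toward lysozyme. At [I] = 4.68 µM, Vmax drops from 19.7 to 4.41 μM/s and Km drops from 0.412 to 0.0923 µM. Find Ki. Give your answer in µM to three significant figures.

Uncompetitive: Vmax,app = Vmax/α (and Km,app = Km/α) with α = 1 + [I]/Ki.
α = Vmax/Vmax,app = 19.7/4.41 = 4.467.
Ki = [I]/(α − 1) = 4.68/3.467 = 1.35 µM.

1.35 µM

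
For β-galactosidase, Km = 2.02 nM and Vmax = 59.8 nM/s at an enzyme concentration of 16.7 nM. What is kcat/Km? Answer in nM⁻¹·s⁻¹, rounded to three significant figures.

1.77 nM⁻¹·s⁻¹

kcat = Vmax/[E]total = 59.8/16.7 = 3.58 s⁻¹.
kcat/Km = 3.58/2.02 = 1.77 nM⁻¹·s⁻¹.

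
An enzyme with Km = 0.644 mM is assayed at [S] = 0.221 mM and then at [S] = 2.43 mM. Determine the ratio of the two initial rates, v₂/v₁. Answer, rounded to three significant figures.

3.09

The fractional saturations are [S]/(Km+[S]) = 0.221/0.8650 = 0.2555 and 2.43/3.074 = 0.7905.
v₂/v₁ is just their ratio: 0.7905/0.2555 = 3.09.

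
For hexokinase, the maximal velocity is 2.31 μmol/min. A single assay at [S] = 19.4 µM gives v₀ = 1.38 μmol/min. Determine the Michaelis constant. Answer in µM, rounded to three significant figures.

13.1 µM

v/Vmax = 1.38/2.31 = 0.5974 = [S]/(Km+[S]).
So Km + [S] = [S]/0.5974 = 32.47 µM, giving Km = 32.47 − 19.4 = 13.1 µM.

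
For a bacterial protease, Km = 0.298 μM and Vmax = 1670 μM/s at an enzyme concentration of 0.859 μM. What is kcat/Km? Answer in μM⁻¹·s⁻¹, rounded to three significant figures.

kcat = Vmax/[E]total = 1670/0.859 = 1940 s⁻¹.
kcat/Km = 1940/0.298 = 6520 μM⁻¹·s⁻¹.

6520 μM⁻¹·s⁻¹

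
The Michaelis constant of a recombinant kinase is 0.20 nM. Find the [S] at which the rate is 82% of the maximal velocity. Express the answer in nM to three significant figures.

0.911 nM

v/Vmax = [S]/(Km+[S]) = 0.82, so [S] = Km·0.82/(1 − 0.82) = 0.20 × 4.556.
[S] = 0.911 nM.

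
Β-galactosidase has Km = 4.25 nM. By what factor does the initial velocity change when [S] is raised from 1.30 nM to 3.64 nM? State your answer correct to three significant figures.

The fractional saturations are [S]/(Km+[S]) = 1.30/5.550 = 0.2342 and 3.64/7.890 = 0.4613.
v₂/v₁ is just their ratio: 0.4613/0.2342 = 1.97.

1.97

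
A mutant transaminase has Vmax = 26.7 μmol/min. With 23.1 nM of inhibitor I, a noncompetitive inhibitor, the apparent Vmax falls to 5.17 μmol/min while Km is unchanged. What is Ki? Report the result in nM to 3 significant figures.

5.55 nM

Noncompetitive: Vmax,app = Vmax/α with α = 1 + [I]/Ki.
α = Vmax/Vmax,app = 26.7/5.17 = 5.164.
Since α = 1 + [I]/Ki, [I]/Ki = 5.164 − 1 = 4.164 and Ki = 23.1/4.164 = 5.55 nM.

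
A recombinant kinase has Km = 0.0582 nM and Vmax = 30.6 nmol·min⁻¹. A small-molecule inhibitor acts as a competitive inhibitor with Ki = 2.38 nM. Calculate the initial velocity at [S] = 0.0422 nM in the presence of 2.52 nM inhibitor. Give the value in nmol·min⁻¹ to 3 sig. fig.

7.97 nmol·min⁻¹

With α = 1 + [I]/Ki = 1 + 2.52/2.38 = 2.059, the competitive rate law is v = Vmax[S] / (αKm + [S]).
v = 30.6×0.0422 / (2.059×0.0582 + 0.0422) = 1.291/0.1620 = 7.97 nmol·min⁻¹.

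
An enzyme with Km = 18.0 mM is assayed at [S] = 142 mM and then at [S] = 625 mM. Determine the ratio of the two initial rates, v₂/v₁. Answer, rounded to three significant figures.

1.10

The fractional saturations are [S]/(Km+[S]) = 142/160.0 = 0.8875 and 625/643.0 = 0.9720.
v₂/v₁ is just their ratio: 0.9720/0.8875 = 1.10.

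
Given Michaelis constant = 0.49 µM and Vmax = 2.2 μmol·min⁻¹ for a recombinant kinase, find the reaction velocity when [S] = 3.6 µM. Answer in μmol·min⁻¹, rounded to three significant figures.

[S]/(Km+[S]) = 3.6/4.090 = 0.8802, the fractional saturation.
v = 0.8802 × Vmax = 0.8802 × 2.2 = 1.94 μmol·min⁻¹.

1.94 μmol·min⁻¹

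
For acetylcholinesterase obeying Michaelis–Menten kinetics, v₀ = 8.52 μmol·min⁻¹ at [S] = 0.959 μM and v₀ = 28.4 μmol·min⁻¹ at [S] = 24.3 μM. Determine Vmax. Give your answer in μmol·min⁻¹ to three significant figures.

31.4 μmol·min⁻¹

In reciprocal form, 1/v = (Km/Vmax)·(1/[S]) + 1/Vmax. The two points give (1/[S], 1/v) = (1.043, 0.1174) and (0.04115, 0.03521).
Slope = (0.1174 − 0.03521)/(1.043 − 0.04115) = 0.08203; intercept = 0.1174 − 0.08203×1.043 = 0.03184.
Vmax = 1/intercept = 31.4 μmol·min⁻¹; Km = slope × Vmax = 0.08203 × 31.4 = 2.58 μM.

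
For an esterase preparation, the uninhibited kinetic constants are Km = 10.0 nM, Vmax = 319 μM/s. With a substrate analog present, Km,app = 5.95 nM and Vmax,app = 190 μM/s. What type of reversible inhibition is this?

Both Km and Vmax decrease by the same factor (~1.68-fold) — characteristic of uncompetitive inhibition.

uncompetitive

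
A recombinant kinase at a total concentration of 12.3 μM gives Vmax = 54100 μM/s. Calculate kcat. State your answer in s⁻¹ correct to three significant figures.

4400 s⁻¹

kcat = Vmax/[E]total = 54100 μM/s / 12.3 μM = 4400 s⁻¹.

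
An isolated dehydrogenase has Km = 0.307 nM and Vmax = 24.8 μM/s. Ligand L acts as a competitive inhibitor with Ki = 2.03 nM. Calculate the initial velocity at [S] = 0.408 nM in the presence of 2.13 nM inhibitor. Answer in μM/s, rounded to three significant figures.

9.76 μM/s

α = 1 + [I]/Ki = 1 + 2.13/2.03 = 2.049.
For a competitive inhibitor, Vmax is unchanged and the apparent Km becomes α·Km: Km,app = 0.629 nM, Vmax,app = 24.8 μM/s.
v = Vmax,app·[S]/(Km,app + [S]) = 24.8 × 0.408/(0.629 + 0.408) = 9.76 μM/s.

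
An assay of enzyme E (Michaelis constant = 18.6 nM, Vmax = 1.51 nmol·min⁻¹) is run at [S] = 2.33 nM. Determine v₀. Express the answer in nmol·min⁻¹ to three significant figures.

v = Vmax·[S]/(Km + [S]) = 1.51 × 2.33 / (18.6 + 2.33)
  = 3.518 / 20.93 = 0.168 nmol·min⁻¹.

0.168 nmol·min⁻¹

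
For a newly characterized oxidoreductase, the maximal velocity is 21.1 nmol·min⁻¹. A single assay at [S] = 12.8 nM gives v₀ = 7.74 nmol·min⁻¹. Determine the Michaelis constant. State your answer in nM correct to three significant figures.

v/Vmax = 7.74/21.1 = 0.3668 = [S]/(Km+[S]).
So Km + [S] = [S]/0.3668 = 34.89 nM, giving Km = 34.89 − 12.8 = 22.1 nM.

22.1 nM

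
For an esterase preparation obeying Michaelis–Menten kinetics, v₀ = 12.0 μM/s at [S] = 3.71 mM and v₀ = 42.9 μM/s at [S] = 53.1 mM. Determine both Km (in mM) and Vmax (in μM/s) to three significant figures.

Km = 12.7 mM; Vmax = 53.2 μM/s

In reciprocal form, 1/v = (Km/Vmax)·(1/[S]) + 1/Vmax. The two points give (1/[S], 1/v) = (0.2695, 0.08333) and (0.01883, 0.02331).
Slope = (0.08333 − 0.02331)/(0.2695 − 0.01883) = 0.2394; intercept = 0.08333 − 0.2394×0.2695 = 0.01880.
Vmax = 1/intercept = 53.2 μM/s; Km = slope × Vmax = 0.2394 × 53.2 = 12.7 mM.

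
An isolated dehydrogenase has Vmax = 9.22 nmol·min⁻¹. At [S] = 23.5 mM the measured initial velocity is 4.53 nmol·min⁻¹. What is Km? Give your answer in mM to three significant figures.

v/Vmax = 4.53/9.22 = 0.4913 = [S]/(Km+[S]).
So Km + [S] = [S]/0.4913 = 47.83 mM, giving Km = 47.83 − 23.5 = 24.3 mM.

24.3 mM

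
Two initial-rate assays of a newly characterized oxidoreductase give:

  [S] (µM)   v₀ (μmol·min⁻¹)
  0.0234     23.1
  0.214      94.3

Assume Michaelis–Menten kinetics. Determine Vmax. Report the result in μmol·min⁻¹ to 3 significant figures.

In reciprocal form, 1/v = (Km/Vmax)·(1/[S]) + 1/Vmax. The two points give (1/[S], 1/v) = (42.74, 0.04329) and (4.673, 0.01060).
Slope = (0.04329 − 0.01060)/(42.74 − 4.673) = 0.0008587; intercept = 0.04329 − 0.0008587×42.74 = 0.006592.
Vmax = 1/intercept = 152 μmol·min⁻¹; Km = slope × Vmax = 0.0008587 × 152 = 0.130 µM.

152 μmol·min⁻¹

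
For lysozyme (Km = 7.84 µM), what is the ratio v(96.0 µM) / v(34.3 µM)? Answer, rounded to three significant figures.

1.14

The fractional saturations are [S]/(Km+[S]) = 34.3/42.14 = 0.8140 and 96.0/103.8 = 0.9245.
v₂/v₁ is just their ratio: 0.9245/0.8140 = 1.14.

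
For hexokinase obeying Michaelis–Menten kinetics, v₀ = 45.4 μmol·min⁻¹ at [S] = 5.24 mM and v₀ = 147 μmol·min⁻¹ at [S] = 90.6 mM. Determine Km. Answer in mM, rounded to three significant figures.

14.4 mM

From v = Vmax[S]/(Km+[S]), each point gives Vmax = v(Km+[S])/[S].
Equating: 45.4(Km+5.24)/5.24 = 147(Km+90.6)/90.6.
8.664·Km + 45.4 = 1.623·Km + 147, so (8.664 − 1.623)·Km = 147 − 45.4.
Km = 101.6/7.042 = 14.4 mM; then Vmax = 45.4(14.4+5.24)/5.24 = 170 μmol·min⁻¹.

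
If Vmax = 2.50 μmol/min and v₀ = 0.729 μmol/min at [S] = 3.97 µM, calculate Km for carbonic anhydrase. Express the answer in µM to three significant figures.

From v = Vmax[S]/(Km+[S]), Km = [S](Vmax − v)/v.
Km = 3.97 × (2.50 − 0.729) / 0.729 = 7.031/0.729 = 9.64 µM.

9.64 µM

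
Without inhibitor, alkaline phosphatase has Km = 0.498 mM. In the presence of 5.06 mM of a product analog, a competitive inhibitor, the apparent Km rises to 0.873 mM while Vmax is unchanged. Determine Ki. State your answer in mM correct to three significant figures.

6.72 mM

Competitive: Km,app = α·Km with α = 1 + [I]/Ki.
α = Km,app/Km = 0.873/0.498 = 1.753.
Ki = [I]/(α − 1) = 5.06/0.7530 = 6.72 mM.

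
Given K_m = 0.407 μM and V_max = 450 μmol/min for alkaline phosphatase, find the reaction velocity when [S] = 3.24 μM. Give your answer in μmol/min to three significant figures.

400 μmol/min

v = Vmax·[S]/(Km + [S]) = 450 × 3.24 / (0.407 + 3.24)
  = 1458 / 3.647 = 400 μmol/min.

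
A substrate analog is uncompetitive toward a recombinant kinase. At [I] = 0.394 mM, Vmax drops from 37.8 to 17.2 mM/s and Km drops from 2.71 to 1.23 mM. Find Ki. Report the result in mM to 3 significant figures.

Uncompetitive: Vmax,app = Vmax/α (and Km,app = Km/α) with α = 1 + [I]/Ki.
α = Vmax/Vmax,app = 37.8/17.2 = 2.198.
Ki = [I]/(α − 1) = 0.394/1.198 = 0.329 mM.

0.329 mM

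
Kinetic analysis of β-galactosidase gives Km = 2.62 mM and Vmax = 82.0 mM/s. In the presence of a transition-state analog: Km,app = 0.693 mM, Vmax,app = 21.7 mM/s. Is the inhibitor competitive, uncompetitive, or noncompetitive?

Both Km and Vmax decrease by the same factor (~3.78-fold) — characteristic of uncompetitive inhibition.

uncompetitive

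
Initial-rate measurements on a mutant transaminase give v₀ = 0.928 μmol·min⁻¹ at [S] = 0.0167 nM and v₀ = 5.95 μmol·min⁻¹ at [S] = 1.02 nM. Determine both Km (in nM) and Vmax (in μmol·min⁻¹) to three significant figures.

In reciprocal form, 1/v = (Km/Vmax)·(1/[S]) + 1/Vmax. The two points give (1/[S], 1/v) = (59.88, 1.078) and (0.9804, 0.1681).
Slope = (1.078 − 0.1681)/(59.88 − 0.9804) = 0.01544; intercept = 1.078 − 0.01544×59.88 = 0.1529.
Vmax = 1/intercept = 6.54 μmol·min⁻¹; Km = slope × Vmax = 0.01544 × 6.54 = 0.101 nM.

Km = 0.101 nM; Vmax = 6.54 μmol·min⁻¹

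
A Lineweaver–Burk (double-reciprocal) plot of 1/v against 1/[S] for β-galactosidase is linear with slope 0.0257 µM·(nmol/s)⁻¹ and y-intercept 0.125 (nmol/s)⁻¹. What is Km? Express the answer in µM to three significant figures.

0.206 µM

y-intercept = 1/Vmax ⇒ Vmax = 8.00 nmol/s; slope = Km/Vmax ⇒ Km = slope × Vmax.
Km = 0.0257 × 8.00 = 0.206 µM.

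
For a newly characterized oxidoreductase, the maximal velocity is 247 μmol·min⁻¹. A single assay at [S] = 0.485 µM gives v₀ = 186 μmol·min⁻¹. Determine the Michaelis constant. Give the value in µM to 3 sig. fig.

0.159 µM

From v = Vmax[S]/(Km+[S]), Km = [S](Vmax − v)/v.
Km = 0.485 × (247 − 186) / 186 = 29.58/186 = 0.159 µM.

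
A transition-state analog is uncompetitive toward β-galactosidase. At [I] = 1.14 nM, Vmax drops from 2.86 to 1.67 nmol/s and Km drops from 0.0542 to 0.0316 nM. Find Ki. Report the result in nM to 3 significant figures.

Uncompetitive: Vmax,app = Vmax/α (and Km,app = Km/α) with α = 1 + [I]/Ki.
α = Vmax/Vmax,app = 2.86/1.67 = 1.713.
Since α = 1 + [I]/Ki, [I]/Ki = 1.713 − 1 = 0.7126 and Ki = 1.14/0.7126 = 1.60 nM.

1.60 nM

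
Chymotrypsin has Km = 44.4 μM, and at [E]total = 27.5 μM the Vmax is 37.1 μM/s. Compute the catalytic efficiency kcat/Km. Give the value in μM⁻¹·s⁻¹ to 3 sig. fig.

kcat = Vmax/[E]total = 37.1/27.5 = 1.35 s⁻¹.
kcat/Km = 1.35/44.4 = 0.0304 μM⁻¹·s⁻¹.

0.0304 μM⁻¹·s⁻¹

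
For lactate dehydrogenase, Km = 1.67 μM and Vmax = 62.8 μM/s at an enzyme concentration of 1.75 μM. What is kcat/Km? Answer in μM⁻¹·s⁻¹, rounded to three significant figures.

kcat = Vmax/[E]total = 62.8/1.75 = 35.9 s⁻¹.
kcat/Km = 35.9/1.67 = 21.5 μM⁻¹·s⁻¹.

21.5 μM⁻¹·s⁻¹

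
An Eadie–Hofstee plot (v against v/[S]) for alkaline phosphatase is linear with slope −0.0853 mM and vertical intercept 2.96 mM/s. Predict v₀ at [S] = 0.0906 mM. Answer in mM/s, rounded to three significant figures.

In the Eadie–Hofstee form v = Vmax − Km·(v/[S]), the slope is −Km and the intercept is Vmax, so Km = 0.0853 mM and Vmax = 2.96 mM/s.
v = 2.96 × 0.0906/(0.0853 + 0.0906) = 1.52 mM/s.

1.52 mM/s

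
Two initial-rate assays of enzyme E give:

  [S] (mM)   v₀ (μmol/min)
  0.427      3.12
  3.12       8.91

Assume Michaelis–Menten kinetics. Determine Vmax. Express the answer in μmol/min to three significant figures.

From v = Vmax[S]/(Km+[S]), each point gives Vmax = v(Km+[S])/[S].
Equating: 3.12(Km+0.427)/0.427 = 8.91(Km+3.12)/3.12.
7.307·Km + 3.12 = 2.856·Km + 8.91, so (7.307 − 2.856)·Km = 8.91 − 3.12.
Km = 5.790/4.451 = 1.30 mM; then Vmax = 3.12(1.30+0.427)/0.427 = 12.6 μmol/min.

12.6 μmol/min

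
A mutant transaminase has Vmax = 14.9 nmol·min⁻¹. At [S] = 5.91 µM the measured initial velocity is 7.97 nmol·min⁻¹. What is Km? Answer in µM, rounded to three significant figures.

5.14 µM

From v = Vmax[S]/(Km+[S]), Km = [S](Vmax − v)/v.
Km = 5.91 × (14.9 − 7.97) / 7.97 = 40.96/7.97 = 5.14 µM.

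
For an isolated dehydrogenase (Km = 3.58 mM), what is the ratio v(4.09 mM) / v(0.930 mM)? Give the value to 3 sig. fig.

2.59

Since Vmax cancels, v₂/v₁ = [S]₂(Km+[S]₁) / [S]₁(Km+[S]₂).
= 4.09×(3.58+0.930) / (0.930×(3.58+4.09)) = 18.45/7.133 = 2.59.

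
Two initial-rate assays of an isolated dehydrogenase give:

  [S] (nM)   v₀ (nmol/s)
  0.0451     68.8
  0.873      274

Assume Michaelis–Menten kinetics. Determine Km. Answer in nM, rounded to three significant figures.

From v = Vmax[S]/(Km+[S]), each point gives Vmax = v(Km+[S])/[S].
Equating: 68.8(Km+0.0451)/0.0451 = 274(Km+0.873)/0.873.
1525·Km + 68.8 = 313.9·Km + 274, so (1525 − 313.9)·Km = 274 − 68.8.
Km = 205.2/1212 = 0.169 nM; then Vmax = 68.8(0.169+0.0451)/0.0451 = 327 nmol/s.

0.169 nM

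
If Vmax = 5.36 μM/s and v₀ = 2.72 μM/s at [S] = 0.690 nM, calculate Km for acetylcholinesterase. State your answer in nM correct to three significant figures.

v/Vmax = 2.72/5.36 = 0.5075 = [S]/(Km+[S]).
So Km + [S] = [S]/0.5075 = 1.360 nM, giving Km = 1.360 − 0.690 = 0.670 nM.

0.670 nM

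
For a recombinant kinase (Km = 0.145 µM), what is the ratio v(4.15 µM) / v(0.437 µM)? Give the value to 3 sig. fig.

1.29

Since Vmax cancels, v₂/v₁ = [S]₂(Km+[S]₁) / [S]₁(Km+[S]₂).
= 4.15×(0.145+0.437) / (0.437×(0.145+4.15)) = 2.415/1.877 = 1.29.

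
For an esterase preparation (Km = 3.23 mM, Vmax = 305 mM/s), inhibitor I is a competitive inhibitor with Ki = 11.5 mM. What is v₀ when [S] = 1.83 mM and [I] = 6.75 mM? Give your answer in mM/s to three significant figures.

80.2 mM/s

With α = 1 + [I]/Ki = 1 + 6.75/11.5 = 1.587, the competitive rate law is v = Vmax[S] / (αKm + [S]).
v = 305×1.83 / (1.587×3.23 + 1.83) = 558.2/6.956 = 80.2 mM/s.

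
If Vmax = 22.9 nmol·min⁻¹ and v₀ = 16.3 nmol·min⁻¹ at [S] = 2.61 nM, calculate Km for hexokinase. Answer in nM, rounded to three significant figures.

v/Vmax = 16.3/22.9 = 0.7118 = [S]/(Km+[S]).
So Km + [S] = [S]/0.7118 = 3.667 nM, giving Km = 3.667 − 2.61 = 1.06 nM.

1.06 nM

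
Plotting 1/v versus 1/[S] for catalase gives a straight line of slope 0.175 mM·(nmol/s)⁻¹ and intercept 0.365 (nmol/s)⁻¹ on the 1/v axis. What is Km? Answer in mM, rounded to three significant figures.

y-intercept = 1/Vmax ⇒ Vmax = 2.74 nmol/s; slope = Km/Vmax ⇒ Km = slope × Vmax.
Km = 0.175 × 2.74 = 0.479 mM.

0.479 mM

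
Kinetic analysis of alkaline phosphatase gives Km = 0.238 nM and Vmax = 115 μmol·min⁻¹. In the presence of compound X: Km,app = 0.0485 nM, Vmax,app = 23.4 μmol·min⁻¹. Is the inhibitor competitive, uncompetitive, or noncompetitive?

uncompetitive

Both Km and Vmax decrease by the same factor (~4.91-fold) — characteristic of uncompetitive inhibition.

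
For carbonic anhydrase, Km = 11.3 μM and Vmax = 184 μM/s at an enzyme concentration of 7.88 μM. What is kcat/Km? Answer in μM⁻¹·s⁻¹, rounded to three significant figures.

kcat = Vmax/[E]total = 184/7.88 = 23.4 s⁻¹.
kcat/Km = 23.4/11.3 = 2.07 μM⁻¹·s⁻¹.

2.07 μM⁻¹·s⁻¹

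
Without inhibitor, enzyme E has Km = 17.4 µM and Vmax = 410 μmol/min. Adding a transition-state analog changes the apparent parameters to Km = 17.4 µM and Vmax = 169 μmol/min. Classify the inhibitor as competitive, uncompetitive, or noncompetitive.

noncompetitive

Vmax decreases (410 → 169 μmol/min) while Km is unchanged — pure noncompetitive inhibition.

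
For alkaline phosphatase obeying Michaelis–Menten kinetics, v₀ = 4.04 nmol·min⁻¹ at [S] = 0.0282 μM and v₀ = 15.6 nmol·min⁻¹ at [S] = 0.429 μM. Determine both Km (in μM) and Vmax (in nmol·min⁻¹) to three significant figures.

From v = Vmax[S]/(Km+[S]), each point gives Vmax = v(Km+[S])/[S].
Equating: 4.04(Km+0.0282)/0.0282 = 15.6(Km+0.429)/0.429.
143.3·Km + 4.04 = 36.36·Km + 15.6, so (143.3 − 36.36)·Km = 15.6 − 4.04.
Km = 11.56/106.9 = 0.108 μM; then Vmax = 4.04(0.108+0.0282)/0.0282 = 19.5 nmol·min⁻¹.

Km = 0.108 μM; Vmax = 19.5 nmol·min⁻¹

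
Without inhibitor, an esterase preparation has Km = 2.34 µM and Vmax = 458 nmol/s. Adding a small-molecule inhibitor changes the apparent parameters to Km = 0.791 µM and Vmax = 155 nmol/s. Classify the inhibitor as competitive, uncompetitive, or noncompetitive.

uncompetitive

Both Km and Vmax decrease by the same factor (~2.96-fold) — characteristic of uncompetitive inhibition.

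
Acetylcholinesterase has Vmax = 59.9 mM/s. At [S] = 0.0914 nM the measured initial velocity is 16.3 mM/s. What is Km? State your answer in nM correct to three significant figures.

v/Vmax = 16.3/59.9 = 0.2721 = [S]/(Km+[S]).
So Km + [S] = [S]/0.2721 = 0.3359 nM, giving Km = 0.3359 − 0.0914 = 0.244 nM.

0.244 nM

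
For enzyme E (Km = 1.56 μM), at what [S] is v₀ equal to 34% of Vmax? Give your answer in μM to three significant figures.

0.804 μM

v/Vmax = [S]/(Km+[S]) = 0.34, so [S] = Km·0.34/(1 − 0.34) = 1.56 × 0.5152.
[S] = 0.804 μM.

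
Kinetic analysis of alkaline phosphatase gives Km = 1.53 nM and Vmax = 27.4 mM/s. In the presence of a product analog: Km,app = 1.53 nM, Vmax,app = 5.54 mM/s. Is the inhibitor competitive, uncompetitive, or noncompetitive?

Vmax decreases (27.4 → 5.54 mM/s) while Km is unchanged — pure noncompetitive inhibition.

noncompetitive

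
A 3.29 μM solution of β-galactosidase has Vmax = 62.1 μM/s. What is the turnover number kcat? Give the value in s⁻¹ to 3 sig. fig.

kcat = Vmax/[E]total = 62.1 μM/s / 3.29 μM = 18.9 s⁻¹.

18.9 s⁻¹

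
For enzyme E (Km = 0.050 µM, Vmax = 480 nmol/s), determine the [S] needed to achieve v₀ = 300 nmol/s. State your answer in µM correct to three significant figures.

0.0833 µM

The required fractional saturation is v/Vmax = 300/480 = 0.6250.
Then [S]/(Km+[S]) = 0.6250 ⇒ [S] = 0.050 × 0.6250/(1 − 0.6250) = 0.0833 µM.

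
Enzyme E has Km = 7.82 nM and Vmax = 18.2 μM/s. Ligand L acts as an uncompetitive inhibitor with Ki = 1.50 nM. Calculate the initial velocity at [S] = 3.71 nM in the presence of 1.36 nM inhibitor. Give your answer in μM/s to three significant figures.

4.53 μM/s

α = 1 + [I]/Ki = 1 + 1.36/1.50 = 1.907.
For an uncompetitive inhibitor, both parameters are divided by α, giving Vmax/α and Km/α: Km,app = 4.10 nM, Vmax,app = 9.55 μM/s.
v = Vmax,app·[S]/(Km,app + [S]) = 9.55 × 3.71/(4.10 + 3.71) = 4.53 μM/s.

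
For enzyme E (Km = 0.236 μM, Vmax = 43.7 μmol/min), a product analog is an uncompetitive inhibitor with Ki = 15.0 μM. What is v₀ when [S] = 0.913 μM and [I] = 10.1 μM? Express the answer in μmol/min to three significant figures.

α = 1 + [I]/Ki = 1 + 10.1/15.0 = 1.673.
For an uncompetitive inhibitor, both parameters are divided by α, giving Vmax/α and Km/α: Km,app = 0.141 μM, Vmax,app = 26.1 μmol/min.
v = Vmax,app·[S]/(Km,app + [S]) = 26.1 × 0.913/(0.141 + 0.913) = 22.6 μmol/min.

22.6 μmol/min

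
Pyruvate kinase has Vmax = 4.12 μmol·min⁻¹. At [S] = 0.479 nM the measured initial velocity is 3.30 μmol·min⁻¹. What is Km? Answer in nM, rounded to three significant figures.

0.119 nM

From v = Vmax[S]/(Km+[S]), Km = [S](Vmax − v)/v.
Km = 0.479 × (4.12 − 3.30) / 3.30 = 0.3928/3.30 = 0.119 nM.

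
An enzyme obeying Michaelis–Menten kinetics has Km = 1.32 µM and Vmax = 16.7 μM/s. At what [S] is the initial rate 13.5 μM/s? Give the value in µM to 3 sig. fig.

5.57 µM

Rearranging v = Vmax[S]/(Km+[S]) gives [S] = Km·v/(Vmax − v).
[S] = 1.32 × 13.5 / (16.7 − 13.5) = 17.82/3.200 = 5.57 µM.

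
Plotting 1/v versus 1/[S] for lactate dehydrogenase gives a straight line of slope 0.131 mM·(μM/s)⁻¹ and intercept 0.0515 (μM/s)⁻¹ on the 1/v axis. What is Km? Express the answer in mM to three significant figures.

y-intercept = 1/Vmax ⇒ Vmax = 19.4 μM/s; slope = Km/Vmax ⇒ Km = slope × Vmax.
Km = 0.131 × 19.4 = 2.54 mM.

2.54 mM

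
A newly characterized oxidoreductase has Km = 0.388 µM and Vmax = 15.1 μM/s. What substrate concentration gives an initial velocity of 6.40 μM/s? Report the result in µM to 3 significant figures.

The required fractional saturation is v/Vmax = 6.40/15.1 = 0.4238.
Then [S]/(Km+[S]) = 0.4238 ⇒ [S] = 0.388 × 0.4238/(1 − 0.4238) = 0.285 µM.

0.285 µM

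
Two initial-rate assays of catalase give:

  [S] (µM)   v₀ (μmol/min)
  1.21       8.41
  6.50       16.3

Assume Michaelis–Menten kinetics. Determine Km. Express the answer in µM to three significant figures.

From v = Vmax[S]/(Km+[S]), each point gives Vmax = v(Km+[S])/[S].
Equating: 8.41(Km+1.21)/1.21 = 16.3(Km+6.50)/6.50.
6.950·Km + 8.41 = 2.508·Km + 16.3, so (6.950 − 2.508)·Km = 16.3 − 8.41.
Km = 7.890/4.443 = 1.78 µM; then Vmax = 8.41(1.78+1.21)/1.21 = 20.8 μmol/min.

1.78 µM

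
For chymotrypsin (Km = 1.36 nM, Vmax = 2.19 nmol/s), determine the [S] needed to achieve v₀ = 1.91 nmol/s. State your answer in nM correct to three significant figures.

Rearranging v = Vmax[S]/(Km+[S]) gives [S] = Km·v/(Vmax − v).
[S] = 1.36 × 1.91 / (2.19 − 1.91) = 2.598/0.2800 = 9.28 nM.

9.28 nM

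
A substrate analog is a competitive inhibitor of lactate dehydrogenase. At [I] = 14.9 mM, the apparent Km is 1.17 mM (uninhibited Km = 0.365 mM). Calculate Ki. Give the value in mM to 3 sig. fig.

6.76 mM

Competitive: Km,app = α·Km with α = 1 + [I]/Ki.
α = Km,app/Km = 1.17/0.365 = 3.205.
Since α = 1 + [I]/Ki, [I]/Ki = 3.205 − 1 = 2.205 and Ki = 14.9/2.205 = 6.76 mM.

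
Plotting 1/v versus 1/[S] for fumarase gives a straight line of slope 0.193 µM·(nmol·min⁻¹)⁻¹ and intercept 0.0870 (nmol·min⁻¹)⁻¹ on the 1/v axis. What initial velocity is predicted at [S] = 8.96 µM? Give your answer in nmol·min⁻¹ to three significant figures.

The y-intercept is 1/Vmax, so Vmax = 1/0.0870 = 11.5 nmol·min⁻¹.
The slope is Km/Vmax, so Km = 0.193 × 11.5 = 2.22 µM.
Then v = 11.5 × 8.96/(2.22 + 8.96) = 9.21 nmol·min⁻¹.

9.21 nmol·min⁻¹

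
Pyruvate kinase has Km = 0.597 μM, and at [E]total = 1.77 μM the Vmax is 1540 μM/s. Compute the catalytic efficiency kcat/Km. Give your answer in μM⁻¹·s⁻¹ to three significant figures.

1460 μM⁻¹·s⁻¹

kcat = Vmax/[E]total = 1540/1.77 = 870 s⁻¹.
kcat/Km = 870/0.597 = 1460 μM⁻¹·s⁻¹.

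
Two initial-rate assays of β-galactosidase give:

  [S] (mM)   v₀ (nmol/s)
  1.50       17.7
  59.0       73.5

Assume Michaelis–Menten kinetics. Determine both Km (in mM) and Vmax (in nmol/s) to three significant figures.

From v = Vmax[S]/(Km+[S]), each point gives Vmax = v(Km+[S])/[S].
Equating: 17.7(Km+1.50)/1.50 = 73.5(Km+59.0)/59.0.
11.80·Km + 17.7 = 1.246·Km + 73.5, so (11.80 − 1.246)·Km = 73.5 − 17.7.
Km = 55.80/10.55 = 5.29 mM; then Vmax = 17.7(5.29+1.50)/1.50 = 80.1 nmol/s.

Km = 5.29 mM; Vmax = 80.1 nmol/s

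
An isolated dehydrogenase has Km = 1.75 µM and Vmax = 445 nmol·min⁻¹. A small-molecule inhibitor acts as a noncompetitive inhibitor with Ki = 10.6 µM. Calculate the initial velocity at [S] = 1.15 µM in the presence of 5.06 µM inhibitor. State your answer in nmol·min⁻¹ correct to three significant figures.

α = 1 + [I]/Ki = 1 + 5.06/10.6 = 1.477.
For a noncompetitive inhibitor, Vmax is reduced to Vmax/α while Km is unchanged: Km,app = 1.75 µM, Vmax,app = 301 nmol·min⁻¹.
v = Vmax,app·[S]/(Km,app + [S]) = 301 × 1.15/(1.75 + 1.15) = 119 nmol·min⁻¹.

119 nmol·min⁻¹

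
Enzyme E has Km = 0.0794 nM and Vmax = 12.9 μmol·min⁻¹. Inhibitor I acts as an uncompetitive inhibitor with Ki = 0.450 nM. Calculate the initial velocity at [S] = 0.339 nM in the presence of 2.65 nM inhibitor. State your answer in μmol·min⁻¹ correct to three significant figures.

With α = 1 + [I]/Ki = 1 + 2.65/0.450 = 6.889, the uncompetitive rate law is v = (Vmax/α)·[S] / (Km/α + [S]).
v = (12.9/6.889)×0.339 / (0.0794/6.889 + 0.339) = 0.6348/0.3505 = 1.81 μmol·min⁻¹.

1.81 μmol·min⁻¹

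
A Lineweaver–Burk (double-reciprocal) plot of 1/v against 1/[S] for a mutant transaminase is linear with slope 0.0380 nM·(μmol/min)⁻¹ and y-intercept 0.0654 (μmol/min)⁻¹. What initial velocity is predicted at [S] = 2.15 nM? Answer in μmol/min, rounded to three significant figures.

The y-intercept is 1/Vmax, so Vmax = 1/0.0654 = 15.3 μmol/min.
The slope is Km/Vmax, so Km = 0.0380 × 15.3 = 0.581 nM.
Then v = 15.3 × 2.15/(0.581 + 2.15) = 12.0 μmol/min.

12.0 μmol/min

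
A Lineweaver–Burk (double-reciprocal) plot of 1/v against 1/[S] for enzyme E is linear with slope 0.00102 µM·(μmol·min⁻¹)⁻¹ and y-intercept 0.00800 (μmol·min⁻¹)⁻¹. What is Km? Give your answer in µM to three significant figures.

y-intercept = 1/Vmax ⇒ Vmax = 125 μmol·min⁻¹; slope = Km/Vmax ⇒ Km = slope × Vmax.
Km = 0.00102 × 125 = 0.128 µM.

0.128 µM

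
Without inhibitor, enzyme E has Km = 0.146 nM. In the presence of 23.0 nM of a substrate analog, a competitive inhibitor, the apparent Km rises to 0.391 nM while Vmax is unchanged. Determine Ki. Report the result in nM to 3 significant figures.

Competitive: Km,app = α·Km with α = 1 + [I]/Ki.
α = Km,app/Km = 0.391/0.146 = 2.678.
Ki = [I]/(α − 1) = 23.0/1.678 = 13.7 nM.

13.7 nM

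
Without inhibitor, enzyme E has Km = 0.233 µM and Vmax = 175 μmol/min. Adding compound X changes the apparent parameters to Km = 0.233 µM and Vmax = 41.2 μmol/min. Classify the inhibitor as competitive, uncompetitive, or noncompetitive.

noncompetitive

Vmax decreases (175 → 41.2 μmol/min) while Km is unchanged — pure noncompetitive inhibition.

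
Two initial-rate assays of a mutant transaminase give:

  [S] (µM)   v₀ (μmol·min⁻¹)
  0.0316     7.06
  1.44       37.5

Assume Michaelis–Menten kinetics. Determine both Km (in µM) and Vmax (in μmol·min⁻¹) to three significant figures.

Km = 0.154 µM; Vmax = 41.5 μmol·min⁻¹

In reciprocal form, 1/v = (Km/Vmax)·(1/[S]) + 1/Vmax. The two points give (1/[S], 1/v) = (31.65, 0.1416) and (0.6944, 0.02667).
Slope = (0.1416 − 0.02667)/(31.65 − 0.6944) = 0.003715; intercept = 0.1416 − 0.003715×31.65 = 0.02409.
Vmax = 1/intercept = 41.5 μmol·min⁻¹; Km = slope × Vmax = 0.003715 × 41.5 = 0.154 µM.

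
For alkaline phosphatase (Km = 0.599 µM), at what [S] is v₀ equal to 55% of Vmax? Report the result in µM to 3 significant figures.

v/Vmax = [S]/(Km+[S]) = 0.55, so [S] = Km·0.55/(1 − 0.55) = 0.599 × 1.222.
[S] = 0.732 µM.

0.732 µM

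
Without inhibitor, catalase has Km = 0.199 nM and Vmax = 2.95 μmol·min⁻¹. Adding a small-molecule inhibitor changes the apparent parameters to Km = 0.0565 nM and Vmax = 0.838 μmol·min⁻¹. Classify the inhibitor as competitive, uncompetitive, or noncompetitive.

uncompetitive

Both Km and Vmax decrease by the same factor (~3.52-fold) — characteristic of uncompetitive inhibition.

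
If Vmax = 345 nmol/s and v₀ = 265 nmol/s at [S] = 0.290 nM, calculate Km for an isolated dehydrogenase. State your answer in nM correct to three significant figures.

0.0875 nM

From v = Vmax[S]/(Km+[S]), Km = [S](Vmax − v)/v.
Km = 0.290 × (345 − 265) / 265 = 23.20/265 = 0.0875 nM.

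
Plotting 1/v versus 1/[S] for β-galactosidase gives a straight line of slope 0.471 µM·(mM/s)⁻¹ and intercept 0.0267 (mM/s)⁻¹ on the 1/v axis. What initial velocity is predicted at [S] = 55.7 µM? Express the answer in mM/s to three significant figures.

The y-intercept is 1/Vmax, so Vmax = 1/0.0267 = 37.5 mM/s.
The slope is Km/Vmax, so Km = 0.471 × 37.5 = 17.6 µM.
Then v = 37.5 × 55.7/(17.6 + 55.7) = 28.4 mM/s.

28.4 mM/s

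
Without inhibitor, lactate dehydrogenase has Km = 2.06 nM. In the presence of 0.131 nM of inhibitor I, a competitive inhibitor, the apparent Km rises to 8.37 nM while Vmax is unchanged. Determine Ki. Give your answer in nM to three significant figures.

Competitive: Km,app = α·Km with α = 1 + [I]/Ki.
α = Km,app/Km = 8.37/2.06 = 4.063.
Since α = 1 + [I]/Ki, [I]/Ki = 4.063 − 1 = 3.063 and Ki = 0.131/3.063 = 0.0428 nM.

0.0428 nM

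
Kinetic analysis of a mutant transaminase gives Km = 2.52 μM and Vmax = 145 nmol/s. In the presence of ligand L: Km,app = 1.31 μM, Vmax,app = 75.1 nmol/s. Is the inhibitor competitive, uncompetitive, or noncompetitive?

Both Km and Vmax decrease by the same factor (~1.93-fold) — characteristic of uncompetitive inhibition.

uncompetitive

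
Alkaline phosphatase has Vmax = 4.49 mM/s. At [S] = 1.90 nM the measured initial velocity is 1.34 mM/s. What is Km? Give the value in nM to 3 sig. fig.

4.47 nM

v/Vmax = 1.34/4.49 = 0.2984 = [S]/(Km+[S]).
So Km + [S] = [S]/0.2984 = 6.366 nM, giving Km = 6.366 − 1.90 = 4.47 nM.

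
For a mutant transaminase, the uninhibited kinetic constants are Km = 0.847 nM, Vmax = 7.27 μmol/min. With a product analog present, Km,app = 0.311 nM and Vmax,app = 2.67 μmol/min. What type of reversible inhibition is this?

uncompetitive

Both Km and Vmax decrease by the same factor (~2.72-fold) — characteristic of uncompetitive inhibition.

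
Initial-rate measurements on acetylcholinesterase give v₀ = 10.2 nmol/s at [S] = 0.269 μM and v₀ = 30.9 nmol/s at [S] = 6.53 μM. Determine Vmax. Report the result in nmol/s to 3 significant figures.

From v = Vmax[S]/(Km+[S]), each point gives Vmax = v(Km+[S])/[S].
Equating: 10.2(Km+0.269)/0.269 = 30.9(Km+6.53)/6.53.
37.92·Km + 10.2 = 4.732·Km + 30.9, so (37.92 − 4.732)·Km = 30.9 − 10.2.
Km = 20.70/33.19 = 0.624 μM; then Vmax = 10.2(0.624+0.269)/0.269 = 33.9 nmol/s.

33.9 nmol/s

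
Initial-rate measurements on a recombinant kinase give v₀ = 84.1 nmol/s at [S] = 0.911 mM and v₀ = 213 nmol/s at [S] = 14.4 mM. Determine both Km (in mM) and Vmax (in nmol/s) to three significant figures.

From v = Vmax[S]/(Km+[S]), each point gives Vmax = v(Km+[S])/[S].
Equating: 84.1(Km+0.911)/0.911 = 213(Km+14.4)/14.4.
92.32·Km + 84.1 = 14.79·Km + 213, so (92.32 − 14.79)·Km = 213 − 84.1.
Km = 128.9/77.52 = 1.66 mM; then Vmax = 84.1(1.66+0.911)/0.911 = 238 nmol/s.

Km = 1.66 mM; Vmax = 238 nmol/s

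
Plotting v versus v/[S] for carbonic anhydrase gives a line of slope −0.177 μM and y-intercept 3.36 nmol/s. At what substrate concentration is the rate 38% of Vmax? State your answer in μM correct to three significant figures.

The Eadie–Hofstee slope gives Km = 0.177 μM (slope = −Km).
v/Vmax = [S]/(Km+[S]) = 0.38 ⇒ [S] = Km·0.38/(1−0.38) = 0.177 × 0.6129 = 0.108 μM.

0.108 μM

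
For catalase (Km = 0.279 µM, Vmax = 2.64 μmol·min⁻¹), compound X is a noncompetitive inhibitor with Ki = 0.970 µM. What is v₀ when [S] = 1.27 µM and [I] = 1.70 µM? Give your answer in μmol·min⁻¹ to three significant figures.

α = 1 + [I]/Ki = 1 + 1.70/0.970 = 2.753.
For a noncompetitive inhibitor, Vmax is reduced to Vmax/α while Km is unchanged: Km,app = 0.279 µM, Vmax,app = 0.959 μmol·min⁻¹.
v = Vmax,app·[S]/(Km,app + [S]) = 0.959 × 1.27/(0.279 + 1.27) = 0.786 μmol·min⁻¹.

0.786 μmol·min⁻¹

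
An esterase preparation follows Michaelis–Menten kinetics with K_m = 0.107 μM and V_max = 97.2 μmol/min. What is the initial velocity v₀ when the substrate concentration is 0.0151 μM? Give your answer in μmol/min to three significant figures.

v = Vmax·[S]/(Km + [S]) = 97.2 × 0.0151 / (0.107 + 0.0151)
  = 1.468 / 0.1221 = 12.0 μmol/min.

12.0 μmol/min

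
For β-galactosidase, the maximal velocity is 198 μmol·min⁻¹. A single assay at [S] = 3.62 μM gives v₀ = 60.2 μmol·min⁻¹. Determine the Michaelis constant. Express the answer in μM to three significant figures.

8.29 μM

v/Vmax = 60.2/198 = 0.3040 = [S]/(Km+[S]).
So Km + [S] = [S]/0.3040 = 11.91 μM, giving Km = 11.91 − 3.62 = 8.29 μM.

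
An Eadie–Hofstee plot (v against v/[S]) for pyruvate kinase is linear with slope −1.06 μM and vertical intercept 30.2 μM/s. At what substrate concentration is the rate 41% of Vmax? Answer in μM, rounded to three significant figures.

The Eadie–Hofstee slope gives Km = 1.06 μM (slope = −Km).
v/Vmax = [S]/(Km+[S]) = 0.41 ⇒ [S] = Km·0.41/(1−0.41) = 1.06 × 0.6949 = 0.737 μM.

0.737 μM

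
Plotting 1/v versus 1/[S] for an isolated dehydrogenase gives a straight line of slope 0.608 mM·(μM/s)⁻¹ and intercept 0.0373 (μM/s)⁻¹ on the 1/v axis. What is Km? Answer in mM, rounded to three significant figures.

16.3 mM

y-intercept = 1/Vmax ⇒ Vmax = 26.8 μM/s; slope = Km/Vmax ⇒ Km = slope × Vmax.
Km = 0.608 × 26.8 = 16.3 mM.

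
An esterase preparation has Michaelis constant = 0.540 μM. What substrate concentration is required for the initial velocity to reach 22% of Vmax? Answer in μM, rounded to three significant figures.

v/Vmax = [S]/(Km+[S]) = 0.22, so [S] = Km·0.22/(1 − 0.22) = 0.540 × 0.2821.
[S] = 0.152 μM.

0.152 μM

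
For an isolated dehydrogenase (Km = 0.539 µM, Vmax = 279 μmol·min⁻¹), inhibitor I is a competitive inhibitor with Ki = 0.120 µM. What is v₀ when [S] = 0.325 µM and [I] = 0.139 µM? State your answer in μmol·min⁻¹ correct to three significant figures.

60.9 μmol·min⁻¹

α = 1 + [I]/Ki = 1 + 0.139/0.120 = 2.158.
For a competitive inhibitor, Vmax is unchanged and the apparent Km becomes α·Km: Km,app = 1.16 µM, Vmax,app = 279 μmol·min⁻¹.
v = Vmax,app·[S]/(Km,app + [S]) = 279 × 0.325/(1.16 + 0.325) = 60.9 μmol·min⁻¹.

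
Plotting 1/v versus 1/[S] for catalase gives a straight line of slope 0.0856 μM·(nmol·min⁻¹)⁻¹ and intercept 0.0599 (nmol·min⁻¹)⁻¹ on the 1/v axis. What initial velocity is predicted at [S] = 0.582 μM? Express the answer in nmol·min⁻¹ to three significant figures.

4.83 nmol·min⁻¹

The y-intercept is 1/Vmax, so Vmax = 1/0.0599 = 16.7 nmol·min⁻¹.
The slope is Km/Vmax, so Km = 0.0856 × 16.7 = 1.43 μM.
Then v = 16.7 × 0.582/(1.43 + 0.582) = 4.83 nmol·min⁻¹.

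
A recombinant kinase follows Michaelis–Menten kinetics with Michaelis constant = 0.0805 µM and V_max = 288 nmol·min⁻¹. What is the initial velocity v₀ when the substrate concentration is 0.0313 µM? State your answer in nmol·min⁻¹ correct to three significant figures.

v = Vmax·[S]/(Km + [S]) = 288 × 0.0313 / (0.0805 + 0.0313)
  = 9.014 / 0.1118 = 80.6 nmol·min⁻¹.

80.6 nmol·min⁻¹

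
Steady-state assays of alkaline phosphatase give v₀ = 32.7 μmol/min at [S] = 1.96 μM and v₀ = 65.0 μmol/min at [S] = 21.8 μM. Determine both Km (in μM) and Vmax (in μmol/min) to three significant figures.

Km = 2.36 μM; Vmax = 72.0 μmol/min

From v = Vmax[S]/(Km+[S]), each point gives Vmax = v(Km+[S])/[S].
Equating: 32.7(Km+1.96)/1.96 = 65.0(Km+21.8)/21.8.
16.68·Km + 32.7 = 2.982·Km + 65.0, so (16.68 − 2.982)·Km = 65.0 − 32.7.
Km = 32.30/13.70 = 2.36 μM; then Vmax = 32.7(2.36+1.96)/1.96 = 72.0 μmol/min.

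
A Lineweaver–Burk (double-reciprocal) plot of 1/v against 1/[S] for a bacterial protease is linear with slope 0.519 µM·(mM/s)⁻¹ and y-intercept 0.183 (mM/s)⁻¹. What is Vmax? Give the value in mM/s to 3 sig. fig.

The y-intercept of a Lineweaver–Burk plot equals 1/Vmax, so Vmax = 1/0.183 = 5.46 mM/s.

5.46 mM/s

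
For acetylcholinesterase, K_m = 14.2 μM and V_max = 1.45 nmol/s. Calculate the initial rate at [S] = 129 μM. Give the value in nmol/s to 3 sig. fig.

1.31 nmol/s

[S]/(Km+[S]) = 129/143.2 = 0.9008, the fractional saturation.
v = 0.9008 × Vmax = 0.9008 × 1.45 = 1.31 nmol/s.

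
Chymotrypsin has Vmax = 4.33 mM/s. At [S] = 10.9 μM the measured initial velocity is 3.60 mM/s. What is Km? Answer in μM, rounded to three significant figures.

2.21 μM

From v = Vmax[S]/(Km+[S]), Km = [S](Vmax − v)/v.
Km = 10.9 × (4.33 − 3.60) / 3.60 = 7.957/3.60 = 2.21 μM.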